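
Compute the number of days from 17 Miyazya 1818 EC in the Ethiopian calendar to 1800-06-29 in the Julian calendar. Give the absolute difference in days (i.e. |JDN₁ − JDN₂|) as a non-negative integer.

JDN of the first date = 2388106.
JDN of the second date = 2378688.
|2378688 − 2388106| = 9418.

9418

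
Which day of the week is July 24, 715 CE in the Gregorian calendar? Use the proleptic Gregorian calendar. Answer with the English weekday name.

Saturday

JDN 1982412 mod 7 = 5, and JDN 0 was a Monday, so this is a Saturday.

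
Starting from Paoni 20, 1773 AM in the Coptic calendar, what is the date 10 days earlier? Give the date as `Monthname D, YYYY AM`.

The starting date is JDN 2472542; 2472542 − 10 = 2472532.
JDN 2472532 corresponds to Paoni 10, 1773 AM.

Paoni 10, 1773 AM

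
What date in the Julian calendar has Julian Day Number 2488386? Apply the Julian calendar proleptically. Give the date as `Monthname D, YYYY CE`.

October 30, 2100 CE

The Gregorian equivalent of JDN 2488386 is 13 November 2100.
In the Julian calendar that day is October 30, 2100 CE.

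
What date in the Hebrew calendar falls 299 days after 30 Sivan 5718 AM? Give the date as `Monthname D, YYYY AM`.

Nisan 5, 5719 AM

JDN of 30 Sivan 5718 AM = 2436373.
2436373 + 299 = 2436672.
JDN 2436672 in the Hebrew calendar is Nisan 5, 5719 AM.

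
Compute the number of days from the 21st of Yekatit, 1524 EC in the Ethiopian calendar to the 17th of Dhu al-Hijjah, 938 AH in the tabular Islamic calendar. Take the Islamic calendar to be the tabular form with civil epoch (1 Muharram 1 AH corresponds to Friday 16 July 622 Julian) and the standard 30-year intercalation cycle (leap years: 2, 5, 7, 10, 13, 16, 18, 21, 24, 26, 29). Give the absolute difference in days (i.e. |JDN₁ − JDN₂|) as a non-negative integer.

156

JDN of the first date = 2280667.
JDN of the second date = 2280823.
|2280823 − 2280667| = 156.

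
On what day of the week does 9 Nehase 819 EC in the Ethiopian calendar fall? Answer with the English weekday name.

This is JDN 2023333 (6 August 827 Gregorian).
Since JDN mod 7 = 4 (0 = Monday), the day is Friday.

Friday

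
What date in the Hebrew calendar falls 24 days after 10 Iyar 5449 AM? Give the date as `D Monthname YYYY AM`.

The starting date is JDN 2338075; 2338075 + 24 = 2338099.
JDN 2338099 corresponds to 5 Sivan 5449 AM.

5 Sivan 5449 AM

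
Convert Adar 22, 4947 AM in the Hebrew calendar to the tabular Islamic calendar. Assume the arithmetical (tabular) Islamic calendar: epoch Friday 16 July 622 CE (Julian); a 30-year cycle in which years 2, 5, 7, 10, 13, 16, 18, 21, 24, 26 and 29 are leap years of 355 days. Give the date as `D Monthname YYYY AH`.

Julian Day Number of the source date = 2154672.
Converting JDN 2154672 to the tabular Islamic calendar gives 21 Dhu al-Hijjah 582 AH.

21 Dhu al-Hijjah 582 AH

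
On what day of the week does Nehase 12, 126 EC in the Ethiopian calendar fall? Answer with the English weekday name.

Equivalently 4 August 134 Gregorian, JDN 1770218.
Since JDN mod 7 = 2 (0 = Monday), the day is Wednesday.

Wednesday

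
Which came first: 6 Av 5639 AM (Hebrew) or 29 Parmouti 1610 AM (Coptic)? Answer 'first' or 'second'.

The two dates have Julian Day Numbers 2407557 and 2412955 respectively.
Since 2407557 < 2412955, the first date comes first.

first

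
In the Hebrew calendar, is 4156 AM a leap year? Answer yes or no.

yes

Hebrew year 4156 is year 14 of its 19-year Metonic cycle; leap years are at positions 3, 6, 8, 11, 14, 17, 19, so it is a leap year (13 months).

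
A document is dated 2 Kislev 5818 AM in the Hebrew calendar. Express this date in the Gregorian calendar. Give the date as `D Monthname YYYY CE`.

29 November 2057 CE

Both dates share Julian Day Number 2472697; in the Gregorian calendar that is 29 November 2057 CE.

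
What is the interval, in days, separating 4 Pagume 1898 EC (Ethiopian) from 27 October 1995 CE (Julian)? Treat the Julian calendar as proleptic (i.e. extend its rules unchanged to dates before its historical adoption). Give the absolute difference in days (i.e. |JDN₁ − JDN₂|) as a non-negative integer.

First date → JDN 2417463; second date → JDN 2450031.
The interval is |2417463 − 2450031| = 32568 days.

32568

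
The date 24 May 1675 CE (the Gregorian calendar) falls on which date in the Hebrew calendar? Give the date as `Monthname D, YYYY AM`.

Julian Day Number of the source date = 2332985.
Converting JDN 2332985 to the Hebrew calendar gives 28 Iyar 5435 AM.

Iyar 28, 5435 AM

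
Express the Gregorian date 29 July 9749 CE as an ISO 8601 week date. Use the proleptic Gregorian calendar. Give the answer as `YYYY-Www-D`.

The weekday is Tuesday (ISO weekday 2).
That Tuesday belongs to ISO week 31 of ISO year 9749.

9749-W31-2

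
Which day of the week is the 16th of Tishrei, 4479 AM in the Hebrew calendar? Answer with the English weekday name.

Friday

Equivalently 20 September 718 Gregorian, JDN 1983566.
Since JDN mod 7 = 4 (0 = Monday), the day is Friday.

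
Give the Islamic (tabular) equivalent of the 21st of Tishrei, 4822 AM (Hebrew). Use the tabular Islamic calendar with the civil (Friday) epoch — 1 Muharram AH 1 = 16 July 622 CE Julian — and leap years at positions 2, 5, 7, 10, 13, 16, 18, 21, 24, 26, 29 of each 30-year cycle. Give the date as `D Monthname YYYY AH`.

19 Ramadan 453 AH

Julian Day Number of the source date = 2108868.
Converting JDN 2108868 to the tabular Islamic calendar gives 19 Ramadan 453 AH.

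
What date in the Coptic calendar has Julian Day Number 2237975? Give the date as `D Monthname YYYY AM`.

4 Parmouti 1131 AM

JDN 2237975 is 8 April 1415 in the proleptic Gregorian calendar.
In the Coptic calendar that day is 4 Parmouti 1131 AM.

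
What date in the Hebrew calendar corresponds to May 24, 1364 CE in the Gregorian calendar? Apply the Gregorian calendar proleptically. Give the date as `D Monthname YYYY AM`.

14 Sivan 5124 AM

Both dates share Julian Day Number 2219395; in the Hebrew calendar that is 14 Sivan 5124 AM.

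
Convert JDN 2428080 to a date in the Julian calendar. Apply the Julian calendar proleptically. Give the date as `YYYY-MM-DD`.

1935-09-21

JDN 2428080 is 4 October 1935 in the Gregorian calendar.
In the Julian calendar that day is 1935-09-21.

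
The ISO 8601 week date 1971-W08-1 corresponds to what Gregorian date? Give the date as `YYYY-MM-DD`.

ISO week 1 of 1971 is the week containing the first Thursday of 1971.
Week 8, day 1 (Monday) lands on 1971-02-22.

1971-02-22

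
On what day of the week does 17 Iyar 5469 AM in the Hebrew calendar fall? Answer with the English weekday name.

This is JDN 2345376 (27 April 1709 Gregorian).
2345376 ≡ 5 (mod 7); counting from Monday = 0 gives Saturday.

Saturday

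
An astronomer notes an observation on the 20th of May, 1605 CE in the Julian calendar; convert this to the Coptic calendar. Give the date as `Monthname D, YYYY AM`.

Pashons 25, 1321 AM

Julian Day Number of the source date = 2307424.
Converting JDN 2307424 to the Coptic calendar gives 25 Pashons 1321 AM.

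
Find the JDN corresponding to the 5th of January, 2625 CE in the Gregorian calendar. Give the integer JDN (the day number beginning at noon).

JDN 2299161 is 15 October 1582 CE (Gregorian); the target day is +380665 days from there, so JDN = 2679826.

2679826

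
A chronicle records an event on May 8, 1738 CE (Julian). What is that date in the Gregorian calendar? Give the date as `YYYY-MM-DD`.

1738-05-19

The Julian–Gregorian offset here is 11 days (Julian trailing).
8 May 1738 Julian + 11 days → 19 May 1738 Gregorian.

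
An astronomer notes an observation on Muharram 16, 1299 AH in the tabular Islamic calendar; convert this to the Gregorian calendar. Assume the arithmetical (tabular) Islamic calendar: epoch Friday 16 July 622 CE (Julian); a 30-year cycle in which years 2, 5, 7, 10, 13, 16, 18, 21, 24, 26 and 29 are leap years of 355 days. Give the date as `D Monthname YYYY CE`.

Both dates share Julian Day Number 2408423; in the Gregorian calendar that is 8 December 1881 CE.

8 December 1881 CE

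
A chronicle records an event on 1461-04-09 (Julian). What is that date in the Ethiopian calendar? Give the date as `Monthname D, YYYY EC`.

The source date corresponds to 18 April 1461 in the proleptic Gregorian calendar (JDN 2254787).
That day falls on 14 Miyazya 1453 EC in the Ethiopian calendar.

Miyazya 14, 1453 EC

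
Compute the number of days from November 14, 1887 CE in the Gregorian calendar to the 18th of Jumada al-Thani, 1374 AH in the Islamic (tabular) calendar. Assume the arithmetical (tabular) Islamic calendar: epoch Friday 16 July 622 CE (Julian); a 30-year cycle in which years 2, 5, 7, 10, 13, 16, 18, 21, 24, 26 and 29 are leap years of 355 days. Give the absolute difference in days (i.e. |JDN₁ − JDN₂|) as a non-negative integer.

First date → JDN 2410590; second date → JDN 2435150.
The interval is |2410590 − 2435150| = 24560 days.

24560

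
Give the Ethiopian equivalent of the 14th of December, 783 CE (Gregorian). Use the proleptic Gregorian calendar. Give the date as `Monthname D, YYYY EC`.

Tahsas 13, 776 EC

Julian Day Number of the source date = 2007392.
Converting JDN 2007392 to the Ethiopian calendar gives 13 Tahsas 776 EC.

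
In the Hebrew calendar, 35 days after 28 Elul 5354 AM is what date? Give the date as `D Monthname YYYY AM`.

Counting 35 days forward from JDN 2303512 reaches JDN 2303547, which is 4 Cheshvan 5355 AM.

4 Cheshvan 5355 AM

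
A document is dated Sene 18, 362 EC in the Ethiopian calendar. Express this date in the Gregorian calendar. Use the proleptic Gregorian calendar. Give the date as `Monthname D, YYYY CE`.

Julian Day Number of the source date = 1856363.
Converting JDN 1856363 to the Gregorian calendar gives 13 June 370 CE.

June 13, 370 CE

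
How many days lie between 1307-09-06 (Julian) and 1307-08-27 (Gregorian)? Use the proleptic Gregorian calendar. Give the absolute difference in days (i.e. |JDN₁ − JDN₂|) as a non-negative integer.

18

JDN of the first date = 2198688.
JDN of the second date = 2198670.
|2198670 − 2198688| = 18.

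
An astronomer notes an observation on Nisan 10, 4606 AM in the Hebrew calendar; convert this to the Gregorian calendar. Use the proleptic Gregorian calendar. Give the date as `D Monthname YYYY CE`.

14 April 846 CE

Both dates share Julian Day Number 2030159; in the Gregorian calendar that is 14 April 846 CE.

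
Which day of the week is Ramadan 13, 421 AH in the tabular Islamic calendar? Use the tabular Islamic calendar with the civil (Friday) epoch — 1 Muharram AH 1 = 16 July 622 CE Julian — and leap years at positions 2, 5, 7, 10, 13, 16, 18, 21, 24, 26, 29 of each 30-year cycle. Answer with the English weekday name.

In the proleptic Gregorian calendar this is 20 September 1030 (JDN 2097522).
2097522 ≡ 0 (mod 7); counting from Monday = 0 gives Monday.

Monday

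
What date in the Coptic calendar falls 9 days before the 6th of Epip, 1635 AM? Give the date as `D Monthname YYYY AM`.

27 Paoni 1635 AM

Counting 9 days back from JDN 2422153 reaches JDN 2422144, which is 27 Paoni 1635 AM.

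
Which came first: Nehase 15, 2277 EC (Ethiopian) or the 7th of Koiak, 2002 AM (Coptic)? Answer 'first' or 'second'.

The two dates have Julian Day Numbers 2555874 and 2555991 respectively.
Since 2555874 < 2555991, the first date comes first.

first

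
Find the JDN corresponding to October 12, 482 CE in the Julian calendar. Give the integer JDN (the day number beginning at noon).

1897393

Equivalently 13 October 482 (proleptic Gregorian).
JDN 2451545 is 1 January 2000 CE (Gregorian); the target day is −554152 days from there, so JDN = 1897393.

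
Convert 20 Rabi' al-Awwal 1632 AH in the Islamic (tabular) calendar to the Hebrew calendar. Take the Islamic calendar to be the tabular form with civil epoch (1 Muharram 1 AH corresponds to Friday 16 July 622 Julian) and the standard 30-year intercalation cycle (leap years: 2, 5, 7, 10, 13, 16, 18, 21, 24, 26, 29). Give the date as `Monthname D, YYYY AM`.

Adar 19, 5965 AM

Both dates share Julian Day Number 2526490; in the Hebrew calendar that is 19 Adar 5965 AM.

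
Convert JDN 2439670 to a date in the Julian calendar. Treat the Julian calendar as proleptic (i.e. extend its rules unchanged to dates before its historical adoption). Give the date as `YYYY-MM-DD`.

JDN 2439670 is 28 June 1967 in the Gregorian calendar.
In the Julian calendar that day is 1967-06-15.

1967-06-15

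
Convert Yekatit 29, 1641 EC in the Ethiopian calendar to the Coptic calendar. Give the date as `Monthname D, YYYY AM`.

Meshir 29, 1365 AM

The source date corresponds to 5 March 1649 in the Gregorian calendar (JDN 2323409).
That day falls on 29 Meshir 1365 AM in the Coptic calendar.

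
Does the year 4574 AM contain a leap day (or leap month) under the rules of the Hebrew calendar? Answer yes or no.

Hebrew year 4574 is year 14 of its 19-year Metonic cycle; leap years are at positions 3, 6, 8, 11, 14, 17, 19, so it is a leap year (13 months).

yes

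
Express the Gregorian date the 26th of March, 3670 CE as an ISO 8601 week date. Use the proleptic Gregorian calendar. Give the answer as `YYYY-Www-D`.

The weekday is Wednesday (ISO weekday 3).
That Wednesday belongs to ISO week 13 of ISO year 3670.

3670-W13-3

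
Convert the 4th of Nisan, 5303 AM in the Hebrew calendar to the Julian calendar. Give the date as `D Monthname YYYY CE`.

The source date corresponds to 19 March 1543 in the proleptic Gregorian calendar (JDN 2284706).
That day falls on 9 March 1543 CE in the Julian calendar.

9 March 1543 CE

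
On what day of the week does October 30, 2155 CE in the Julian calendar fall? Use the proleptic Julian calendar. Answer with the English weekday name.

Thursday

This is JDN 2508474 (13 November 2155 Gregorian).
Since JDN mod 7 = 3 (0 = Monday), the day is Thursday.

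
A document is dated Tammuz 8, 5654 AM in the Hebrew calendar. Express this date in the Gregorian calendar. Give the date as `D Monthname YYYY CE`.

Julian Day Number of the source date = 2413022.
Converting JDN 2413022 to the Gregorian calendar gives 12 July 1894 CE.

12 July 1894 CE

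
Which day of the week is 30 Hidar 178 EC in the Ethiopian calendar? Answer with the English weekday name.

In the proleptic Gregorian calendar this is 25 November 185 (JDN 1788959).
Since JDN mod 7 = 4 (0 = Monday), the day is Friday.

Friday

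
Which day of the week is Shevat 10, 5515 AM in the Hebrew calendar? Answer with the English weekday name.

This is JDN 2362082 (22 January 1755 Gregorian).
JDN 2362082 mod 7 = 2, and JDN 0 was a Monday, so this is a Wednesday.

Wednesday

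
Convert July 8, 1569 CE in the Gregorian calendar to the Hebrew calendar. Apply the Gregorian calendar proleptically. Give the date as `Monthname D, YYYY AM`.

Tammuz 13, 5329 AM

Both dates share Julian Day Number 2294314; in the Hebrew calendar that is 13 Tammuz 5329 AM.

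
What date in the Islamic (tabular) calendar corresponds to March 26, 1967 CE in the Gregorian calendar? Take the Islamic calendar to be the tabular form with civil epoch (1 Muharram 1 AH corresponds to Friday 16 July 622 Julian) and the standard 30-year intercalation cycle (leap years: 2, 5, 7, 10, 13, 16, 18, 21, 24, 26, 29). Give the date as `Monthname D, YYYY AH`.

Both dates share Julian Day Number 2439576; in the tabular Islamic calendar that is 14 Dhu al-Hijjah 1386 AH.

Dhu al-Hijjah 14, 1386 AH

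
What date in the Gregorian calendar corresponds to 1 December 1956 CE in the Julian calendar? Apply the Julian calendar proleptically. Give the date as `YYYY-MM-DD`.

For dates in this range the Gregorian date is 13 days ahead of the Julian.
1 December 1956 Julian + 13 days → 14 December 1956 Gregorian.

1956-12-14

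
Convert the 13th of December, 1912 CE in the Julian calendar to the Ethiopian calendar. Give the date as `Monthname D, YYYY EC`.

Julian Day Number of the source date = 2419763.
Converting JDN 2419763 to the Ethiopian calendar gives 17 Tahsas 1905 EC.

Tahsas 17, 1905 EC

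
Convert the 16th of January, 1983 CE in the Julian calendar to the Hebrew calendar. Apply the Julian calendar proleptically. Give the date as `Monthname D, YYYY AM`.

The source date corresponds to 29 January 1983 in the Gregorian calendar (JDN 2445364).
That day falls on 15 Shevat 5743 AM in the Hebrew calendar.

Shevat 15, 5743 AM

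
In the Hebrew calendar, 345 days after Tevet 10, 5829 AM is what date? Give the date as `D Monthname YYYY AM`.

Counting 345 days forward from JDN 2476750 reaches JDN 2477095, which is 30 Kislev 5830 AM.

30 Kislev 5830 AM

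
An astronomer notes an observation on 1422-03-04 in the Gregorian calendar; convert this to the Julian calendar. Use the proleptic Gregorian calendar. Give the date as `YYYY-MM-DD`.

The Julian–Gregorian offset here is 9 days (Julian trailing).
4 March 1422 Gregorian − 9 days → 23 February 1422 Julian.

1422-02-23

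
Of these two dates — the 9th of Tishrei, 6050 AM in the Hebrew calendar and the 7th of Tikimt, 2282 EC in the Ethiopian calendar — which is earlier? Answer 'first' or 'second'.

First date → JDN 2557367; second date → JDN 2557392.
JDN 2557367 < JDN 2557392, so the first date is earlier.

first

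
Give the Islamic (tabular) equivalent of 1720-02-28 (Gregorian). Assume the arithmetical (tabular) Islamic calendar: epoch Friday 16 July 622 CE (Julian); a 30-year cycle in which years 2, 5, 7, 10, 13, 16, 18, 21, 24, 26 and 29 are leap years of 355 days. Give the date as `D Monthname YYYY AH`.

Julian Day Number of the source date = 2349335.
Converting JDN 2349335 to the tabular Islamic calendar gives 18 Rabi' al-Thani 1132 AH.

18 Rabi' al-Thani 1132 AH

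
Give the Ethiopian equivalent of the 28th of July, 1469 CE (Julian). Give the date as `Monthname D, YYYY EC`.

The source date corresponds to 6 August 1469 in the proleptic Gregorian calendar (JDN 2257819).
That day falls on 4 Nehase 1461 EC in the Ethiopian calendar.

Nehase 4, 1461 EC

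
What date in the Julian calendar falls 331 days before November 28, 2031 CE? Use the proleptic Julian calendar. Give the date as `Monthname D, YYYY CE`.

The starting date is JDN 2463212; 2463212 − 331 = 2462881.
JDN 2462881 corresponds to January 1, 2031 CE.

January 1, 2031 CE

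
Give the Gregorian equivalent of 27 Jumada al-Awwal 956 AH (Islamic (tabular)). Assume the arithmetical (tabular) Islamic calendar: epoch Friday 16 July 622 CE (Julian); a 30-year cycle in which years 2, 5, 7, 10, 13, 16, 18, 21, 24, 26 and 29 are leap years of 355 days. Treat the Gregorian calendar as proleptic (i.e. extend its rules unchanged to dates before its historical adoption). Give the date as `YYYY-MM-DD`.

1549-07-03

Both dates share Julian Day Number 2287004; in the Gregorian calendar that is 3 July 1549 CE.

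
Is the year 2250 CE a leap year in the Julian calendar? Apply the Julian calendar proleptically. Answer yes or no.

2250 mod 4 = 2, so it is a common year in the Julian calendar.

no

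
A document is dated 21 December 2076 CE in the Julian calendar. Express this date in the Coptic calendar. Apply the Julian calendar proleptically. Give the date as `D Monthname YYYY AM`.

25 Koiak 1793 AM

Julian Day Number of the source date = 2479672.
Converting JDN 2479672 to the Coptic calendar gives 25 Koiak 1793 AM.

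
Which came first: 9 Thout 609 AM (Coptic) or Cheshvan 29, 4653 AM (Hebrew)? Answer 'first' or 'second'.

Converting both to JDN: 2047110 vs 2047159; the smaller is the first.

first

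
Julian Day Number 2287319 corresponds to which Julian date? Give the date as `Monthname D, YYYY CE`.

May 4, 1550 CE

JDN 2287319 is 14 May 1550 in the proleptic Gregorian calendar.
In the Julian calendar that day is May 4, 1550 CE.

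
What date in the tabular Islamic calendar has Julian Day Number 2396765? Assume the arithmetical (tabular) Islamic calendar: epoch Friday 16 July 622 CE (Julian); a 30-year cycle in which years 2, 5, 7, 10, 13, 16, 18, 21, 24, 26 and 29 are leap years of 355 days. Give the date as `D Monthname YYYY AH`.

22 Safar 1266 AH

JDN 2396765 is 7 January 1850 in the Gregorian calendar.
In the tabular Islamic calendar that day is 22 Safar 1266 AH.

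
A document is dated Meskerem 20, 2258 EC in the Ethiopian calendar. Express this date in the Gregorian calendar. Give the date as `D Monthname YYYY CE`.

Julian Day Number of the source date = 2548609.
Converting JDN 2548609 to the Gregorian calendar gives 2 October 2265 CE.

2 October 2265 CE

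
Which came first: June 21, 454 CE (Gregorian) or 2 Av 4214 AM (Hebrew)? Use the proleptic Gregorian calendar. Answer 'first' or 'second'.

first

Converting both to JDN: 1887052 vs 1887075; the smaller is the first.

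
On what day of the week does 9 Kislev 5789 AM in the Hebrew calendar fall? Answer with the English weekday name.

Monday

In the Gregorian calendar this is 27 November 2028 (JDN 2462103).
JDN 2462103 mod 7 = 0, and JDN 0 was a Monday, so this is a Monday.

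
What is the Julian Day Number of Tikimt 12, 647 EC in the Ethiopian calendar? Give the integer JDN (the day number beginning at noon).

In the proleptic Gregorian calendar the same day is 12 October 654.
JDN 2451545 is 1 January 2000 CE (Gregorian); the target day is −491332 days from there, so JDN = 1960213.

1960213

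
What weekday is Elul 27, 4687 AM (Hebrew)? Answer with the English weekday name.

This is JDN 2059885 (3 September 927 Gregorian).
Since JDN mod 7 = 2 (0 = Monday), the day is Wednesday.

Wednesday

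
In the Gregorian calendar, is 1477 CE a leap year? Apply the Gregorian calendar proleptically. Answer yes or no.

no

1477 is not divisible by 4, so it is a common year.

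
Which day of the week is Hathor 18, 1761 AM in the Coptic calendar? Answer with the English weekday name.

In the Gregorian calendar this is 27 November 2044 (JDN 2467947).
Since JDN mod 7 = 6 (0 = Monday), the day is Sunday.

Sunday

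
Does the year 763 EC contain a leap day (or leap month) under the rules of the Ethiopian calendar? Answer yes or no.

yes

763 mod 4 = 3; in the Ethiopian calendar a year is leap when year mod 4 = 3, so it is a leap year.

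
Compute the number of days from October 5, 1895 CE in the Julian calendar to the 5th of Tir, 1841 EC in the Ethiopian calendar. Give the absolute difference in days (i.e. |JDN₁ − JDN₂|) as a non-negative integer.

17079

JDN of the first date = 2413484.
JDN of the second date = 2396405.
|2396405 − 2413484| = 17079.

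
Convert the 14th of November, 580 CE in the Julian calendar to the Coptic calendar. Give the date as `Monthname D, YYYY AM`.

Julian Day Number of the source date = 1933221.
Converting JDN 1933221 to the Coptic calendar gives 18 Hathor 297 AM.

Hathor 18, 297 AM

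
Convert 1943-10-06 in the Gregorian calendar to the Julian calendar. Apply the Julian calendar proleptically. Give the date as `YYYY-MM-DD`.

1943-09-23

The Julian–Gregorian offset here is 13 days (Julian trailing).
6 October 1943 Gregorian − 13 days → 23 September 1943 Julian.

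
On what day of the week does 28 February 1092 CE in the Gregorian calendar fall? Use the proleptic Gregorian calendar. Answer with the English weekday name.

Sunday

Since JDN mod 7 = 6 (0 = Monday), the day is Sunday.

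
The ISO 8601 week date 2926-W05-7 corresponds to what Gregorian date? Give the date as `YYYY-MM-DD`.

ISO week 1 of 2926 is the week containing the first Thursday of 2926.
Week 5, day 7 (Sunday) lands on 2926-02-03.

2926-02-03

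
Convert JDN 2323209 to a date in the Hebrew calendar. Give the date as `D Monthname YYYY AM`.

JDN 2323209 is 17 August 1648 in the Gregorian calendar.
In the Hebrew calendar that day is 29 Av 5408 AM.

29 Av 5408 AM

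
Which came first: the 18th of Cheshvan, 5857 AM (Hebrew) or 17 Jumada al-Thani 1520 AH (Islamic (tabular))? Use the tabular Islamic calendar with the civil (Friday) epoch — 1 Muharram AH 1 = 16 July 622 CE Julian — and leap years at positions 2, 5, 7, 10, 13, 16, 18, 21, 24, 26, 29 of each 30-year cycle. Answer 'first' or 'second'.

Converting both to JDN: 2486916 vs 2486887; the smaller is the second.

second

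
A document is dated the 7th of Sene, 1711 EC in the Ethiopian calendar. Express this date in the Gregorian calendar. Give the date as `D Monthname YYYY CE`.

Both dates share Julian Day Number 2349074; in the Gregorian calendar that is 12 June 1719 CE.

12 June 1719 CE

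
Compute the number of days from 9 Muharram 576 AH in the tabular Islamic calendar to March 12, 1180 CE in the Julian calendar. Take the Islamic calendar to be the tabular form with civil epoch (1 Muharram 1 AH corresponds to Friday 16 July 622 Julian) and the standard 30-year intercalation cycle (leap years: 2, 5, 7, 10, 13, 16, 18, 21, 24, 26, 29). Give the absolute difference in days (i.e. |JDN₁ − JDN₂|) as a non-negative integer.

JDN of the first date = 2152209.
JDN of the second date = 2152124.
|2152124 − 2152209| = 85.

85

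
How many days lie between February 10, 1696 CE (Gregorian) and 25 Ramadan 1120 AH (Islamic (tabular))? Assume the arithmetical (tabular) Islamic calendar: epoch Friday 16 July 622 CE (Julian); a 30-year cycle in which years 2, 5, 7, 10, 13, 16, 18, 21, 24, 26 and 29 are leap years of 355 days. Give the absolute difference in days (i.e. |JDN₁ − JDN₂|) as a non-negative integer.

JDN of the first date = 2340552.
JDN of the second date = 2345236.
|2345236 − 2340552| = 4684.

4684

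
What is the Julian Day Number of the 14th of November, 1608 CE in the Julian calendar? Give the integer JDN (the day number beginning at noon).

2308698

In the Gregorian calendar the same day is 24 November 1608.
JDN 2299161 is 15 October 1582 CE (Gregorian); the target day is +9537 days from there, so JDN = 2308698.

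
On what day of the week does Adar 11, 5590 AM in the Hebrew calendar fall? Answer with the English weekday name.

This is JDN 2389518 (6 March 1830 Gregorian).
2389518 ≡ 5 (mod 7); counting from Monday = 0 gives Saturday.

Saturday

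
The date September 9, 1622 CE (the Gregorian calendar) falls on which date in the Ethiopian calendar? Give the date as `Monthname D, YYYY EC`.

Julian Day Number of the source date = 2313735.
Converting JDN 2313735 to the Ethiopian calendar gives 2 Meskerem 1615 EC.

Meskerem 2, 1615 EC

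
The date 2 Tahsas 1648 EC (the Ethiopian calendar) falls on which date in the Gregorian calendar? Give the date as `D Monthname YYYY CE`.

9 December 1655 CE

Both dates share Julian Day Number 2325879; in the Gregorian calendar that is 9 December 1655 CE.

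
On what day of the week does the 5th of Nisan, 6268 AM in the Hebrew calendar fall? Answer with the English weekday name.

Saturday

Equivalently 7 April 2508 Gregorian, JDN 2637185.
JDN 2637185 mod 7 = 5, and JDN 0 was a Monday, so this is a Saturday.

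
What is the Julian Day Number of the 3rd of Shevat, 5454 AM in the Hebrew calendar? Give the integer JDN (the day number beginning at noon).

In the Gregorian calendar the same day is 29 January 1694.
JDN 2299161 is 15 October 1582 CE (Gregorian); the target day is +40649 days from there, so JDN = 2339810.

2339810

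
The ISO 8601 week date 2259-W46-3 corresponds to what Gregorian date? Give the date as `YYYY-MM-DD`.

2259-11-16

ISO week 1 of 2259 is the week containing the first Thursday of 2259.
Week 46, day 3 (Wednesday) lands on 2259-11-16.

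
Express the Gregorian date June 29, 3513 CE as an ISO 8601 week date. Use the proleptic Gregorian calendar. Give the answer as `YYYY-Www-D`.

3513-W26-7

The weekday is Sunday (ISO weekday 7).
That Sunday belongs to ISO week 26 of ISO year 3513.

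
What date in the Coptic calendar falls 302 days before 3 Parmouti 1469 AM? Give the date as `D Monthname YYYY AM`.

The starting date is JDN 2361429; 2361429 − 302 = 2361127.
JDN 2361127 corresponds to 6 Paoni 1468 AM.

6 Paoni 1468 AM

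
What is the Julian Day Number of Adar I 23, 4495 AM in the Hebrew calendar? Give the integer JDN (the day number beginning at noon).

Equivalently 24 February 735 (proleptic Gregorian).
JDN 2299161 is 15 October 1582 CE (Gregorian); the target day is −309594 days from there, so JDN = 1989567.

1989567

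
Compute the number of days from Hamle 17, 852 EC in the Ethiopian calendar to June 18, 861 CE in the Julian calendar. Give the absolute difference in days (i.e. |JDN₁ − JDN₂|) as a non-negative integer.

First date → JDN 2035365; second date → JDN 2035707.
The interval is |2035365 − 2035707| = 342 days.

342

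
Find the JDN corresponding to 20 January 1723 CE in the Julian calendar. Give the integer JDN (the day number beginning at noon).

2350403

Equivalently 31 January 1723 (Gregorian).
JDN 2451545 is 1 January 2000 CE (Gregorian); the target day is −101142 days from there, so JDN = 2350403.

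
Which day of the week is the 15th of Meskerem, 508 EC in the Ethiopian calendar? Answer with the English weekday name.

Sunday

Equivalently 15 September 515 Gregorian, JDN 1909417.
JDN 1909417 mod 7 = 6, and JDN 0 was a Monday, so this is a Sunday.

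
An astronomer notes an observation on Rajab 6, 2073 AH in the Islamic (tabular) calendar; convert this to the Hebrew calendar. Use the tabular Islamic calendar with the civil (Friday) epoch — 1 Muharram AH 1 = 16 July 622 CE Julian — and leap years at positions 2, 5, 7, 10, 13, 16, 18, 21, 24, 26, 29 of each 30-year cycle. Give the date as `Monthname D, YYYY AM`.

Iyar 6, 6393 AM

Both dates share Julian Day Number 2682870; in the Hebrew calendar that is 6 Iyar 6393 AM.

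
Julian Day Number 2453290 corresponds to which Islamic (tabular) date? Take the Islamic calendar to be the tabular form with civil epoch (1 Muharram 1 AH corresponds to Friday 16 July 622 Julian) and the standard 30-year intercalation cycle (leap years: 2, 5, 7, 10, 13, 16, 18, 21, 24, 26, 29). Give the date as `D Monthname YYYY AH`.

26 Sha'ban 1425 AH

JDN 2453290 is 11 October 2004 in the Gregorian calendar.
In the tabular Islamic calendar that day is 26 Sha'ban 1425 AH.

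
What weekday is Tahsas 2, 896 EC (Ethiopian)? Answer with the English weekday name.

In the proleptic Gregorian calendar this is 4 December 903 (JDN 2051211).
2051211 ≡ 1 (mod 7); counting from Monday = 0 gives Tuesday.

Tuesday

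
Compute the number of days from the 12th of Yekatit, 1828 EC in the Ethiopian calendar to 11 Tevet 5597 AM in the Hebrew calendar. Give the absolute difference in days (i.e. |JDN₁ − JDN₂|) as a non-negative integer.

304

First date → JDN 2391694; second date → JDN 2391998.
The interval is |2391694 − 2391998| = 304 days.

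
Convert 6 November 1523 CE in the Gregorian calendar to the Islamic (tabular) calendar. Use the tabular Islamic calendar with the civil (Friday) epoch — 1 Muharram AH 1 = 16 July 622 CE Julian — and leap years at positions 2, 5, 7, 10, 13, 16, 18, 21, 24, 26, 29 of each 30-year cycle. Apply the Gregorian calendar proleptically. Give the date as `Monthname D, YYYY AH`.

Dhu al-Hijjah 17, 929 AH

Julian Day Number of the source date = 2277633.
Converting JDN 2277633 to the tabular Islamic calendar gives 17 Dhu al-Hijjah 929 AH.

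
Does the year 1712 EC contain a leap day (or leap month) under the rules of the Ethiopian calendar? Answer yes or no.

no

1712 mod 4 = 0; in the Ethiopian calendar a year is leap when year mod 4 = 3, so it is a common year.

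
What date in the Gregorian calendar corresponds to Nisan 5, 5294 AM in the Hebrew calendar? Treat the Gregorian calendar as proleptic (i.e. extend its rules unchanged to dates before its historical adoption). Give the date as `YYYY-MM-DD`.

Both dates share Julian Day Number 2281431; in the Gregorian calendar that is 31 March 1534 CE.

1534-03-31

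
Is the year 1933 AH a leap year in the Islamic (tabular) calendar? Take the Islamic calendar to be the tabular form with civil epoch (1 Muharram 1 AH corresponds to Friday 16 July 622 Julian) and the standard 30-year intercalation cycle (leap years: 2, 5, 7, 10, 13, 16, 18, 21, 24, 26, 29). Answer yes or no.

Year 1933 AH is year 13 of its 30-year cycle; leap positions are 2, 5, 7, 10, 13, 16, 18, 21, 24, 26, 29, so it is a leap year (355 days).

yes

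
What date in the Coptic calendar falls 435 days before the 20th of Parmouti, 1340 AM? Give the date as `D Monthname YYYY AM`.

Counting 435 days back from JDN 2314329 reaches JDN 2313894, which is 11 Meshir 1339 AM.

11 Meshir 1339 AM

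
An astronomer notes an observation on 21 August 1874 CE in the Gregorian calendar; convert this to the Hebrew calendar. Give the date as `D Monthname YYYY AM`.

Julian Day Number of the source date = 2405757.
Converting JDN 2405757 to the Hebrew calendar gives 8 Elul 5634 AM.

8 Elul 5634 AM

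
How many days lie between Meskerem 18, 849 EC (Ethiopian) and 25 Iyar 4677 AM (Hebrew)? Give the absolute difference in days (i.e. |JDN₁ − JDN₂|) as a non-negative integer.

First date → JDN 2033970; second date → JDN 2056132.
The interval is |2033970 − 2056132| = 22162 days.

22162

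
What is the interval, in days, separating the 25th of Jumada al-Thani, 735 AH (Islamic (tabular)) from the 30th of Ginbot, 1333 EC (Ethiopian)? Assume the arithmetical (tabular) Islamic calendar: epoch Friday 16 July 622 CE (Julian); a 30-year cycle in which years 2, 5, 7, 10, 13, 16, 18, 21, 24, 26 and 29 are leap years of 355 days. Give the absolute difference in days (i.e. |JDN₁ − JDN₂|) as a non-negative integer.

2286

JDN of the first date = 2208717.
JDN of the second date = 2211003.
|2211003 − 2208717| = 2286.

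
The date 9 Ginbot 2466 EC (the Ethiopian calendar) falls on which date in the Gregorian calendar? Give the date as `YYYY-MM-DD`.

2474-05-20

Julian Day Number of the source date = 2624810.
Converting JDN 2624810 to the Gregorian calendar gives 20 May 2474 CE.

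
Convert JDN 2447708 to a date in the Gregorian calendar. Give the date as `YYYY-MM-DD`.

JDN 2451545 is 1 Jan 2000; 2447708 is −3837 days from there.

1989-06-30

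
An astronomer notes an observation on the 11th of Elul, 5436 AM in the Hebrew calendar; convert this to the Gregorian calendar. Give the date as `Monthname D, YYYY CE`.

Julian Day Number of the source date = 2333439.
Converting JDN 2333439 to the Gregorian calendar gives 20 August 1676 CE.

August 20, 1676 CE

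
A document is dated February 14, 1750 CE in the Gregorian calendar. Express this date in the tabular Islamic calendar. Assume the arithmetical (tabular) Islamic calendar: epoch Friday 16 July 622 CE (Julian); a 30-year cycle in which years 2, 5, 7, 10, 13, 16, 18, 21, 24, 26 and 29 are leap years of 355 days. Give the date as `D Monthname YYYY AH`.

7 Rabi' al-Awwal 1163 AH

Julian Day Number of the source date = 2360279.
Converting JDN 2360279 to the tabular Islamic calendar gives 7 Rabi' al-Awwal 1163 AH.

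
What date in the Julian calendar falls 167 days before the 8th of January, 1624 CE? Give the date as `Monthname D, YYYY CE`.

July 25, 1623 CE

The starting date is JDN 2314231; 2314231 − 167 = 2314064.
JDN 2314064 corresponds to July 25, 1623 CE.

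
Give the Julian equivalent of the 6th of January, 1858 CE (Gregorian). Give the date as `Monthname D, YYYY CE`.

For dates in this range the Gregorian date is 12 days ahead of the Julian.
6 January 1858 Gregorian − 12 days → 25 December 1857 Julian.

December 25, 1857 CE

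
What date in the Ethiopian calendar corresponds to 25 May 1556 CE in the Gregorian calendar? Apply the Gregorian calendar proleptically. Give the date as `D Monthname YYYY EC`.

Both dates share Julian Day Number 2289522; in the Ethiopian calendar that is 20 Ginbot 1548 EC.

20 Ginbot 1548 EC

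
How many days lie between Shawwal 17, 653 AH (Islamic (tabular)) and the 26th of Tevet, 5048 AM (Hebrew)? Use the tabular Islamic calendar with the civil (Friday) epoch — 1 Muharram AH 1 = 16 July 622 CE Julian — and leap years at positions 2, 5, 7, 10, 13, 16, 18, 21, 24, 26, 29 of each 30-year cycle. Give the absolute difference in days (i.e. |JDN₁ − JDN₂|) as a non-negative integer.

First date → JDN 2179769; second date → JDN 2191502.
The interval is |2179769 − 2191502| = 11733 days.

11733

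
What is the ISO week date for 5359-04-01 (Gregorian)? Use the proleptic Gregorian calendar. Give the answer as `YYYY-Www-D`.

The weekday is Sunday (ISO weekday 7).
That Sunday belongs to ISO week 13 of ISO year 5359.

5359-W13-7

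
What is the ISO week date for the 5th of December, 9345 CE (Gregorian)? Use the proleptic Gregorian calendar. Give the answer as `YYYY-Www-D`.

The weekday is Sunday (ISO weekday 7).
That Sunday belongs to ISO week 48 of ISO year 9345.

9345-W48-7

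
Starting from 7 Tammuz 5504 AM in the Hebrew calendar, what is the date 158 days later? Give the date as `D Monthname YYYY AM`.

17 Kislev 5505 AM

JDN of 7 Tammuz 5504 AM = 2358211.
2358211 + 158 = 2358369.
JDN 2358369 in the Hebrew calendar is 17 Kislev 5505 AM.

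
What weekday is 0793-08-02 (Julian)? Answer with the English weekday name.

Friday

This is JDN 2010915 (6 August 793 Gregorian).
2010915 ≡ 4 (mod 7); counting from Monday = 0 gives Friday.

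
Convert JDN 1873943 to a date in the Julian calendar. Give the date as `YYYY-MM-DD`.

0418-07-30

JDN 1873943 is 31 July 418 in the proleptic Gregorian calendar.
In the Julian calendar that day is 0418-07-30.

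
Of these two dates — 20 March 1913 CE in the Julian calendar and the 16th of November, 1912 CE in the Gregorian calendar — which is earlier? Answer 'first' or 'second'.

Converting both to JDN: 2419860 vs 2419723; the smaller is the second.

second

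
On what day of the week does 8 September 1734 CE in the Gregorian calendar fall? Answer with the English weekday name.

Wednesday

JDN 2354641 mod 7 = 2, and JDN 0 was a Monday, so this is a Wednesday.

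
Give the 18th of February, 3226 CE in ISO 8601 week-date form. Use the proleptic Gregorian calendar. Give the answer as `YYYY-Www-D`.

The weekday is Wednesday (ISO weekday 3).
That Wednesday belongs to ISO week 8 of ISO year 3226.

3226-W08-3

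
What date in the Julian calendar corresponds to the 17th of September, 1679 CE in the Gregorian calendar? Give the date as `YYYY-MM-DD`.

For dates in this range the Gregorian date is 10 days ahead of the Julian.
17 September 1679 Gregorian − 10 days → 7 September 1679 Julian.

1679-09-07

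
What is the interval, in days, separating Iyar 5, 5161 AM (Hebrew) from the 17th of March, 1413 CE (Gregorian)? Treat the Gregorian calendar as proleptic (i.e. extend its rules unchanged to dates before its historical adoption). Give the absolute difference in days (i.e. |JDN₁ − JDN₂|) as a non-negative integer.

JDN of the first date = 2232881.
JDN of the second date = 2237223.
|2237223 − 2232881| = 4342.

4342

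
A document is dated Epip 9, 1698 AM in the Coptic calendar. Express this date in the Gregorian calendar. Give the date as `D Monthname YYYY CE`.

Julian Day Number of the source date = 2445167.
Converting JDN 2445167 to the Gregorian calendar gives 16 July 1982 CE.

16 July 1982 CE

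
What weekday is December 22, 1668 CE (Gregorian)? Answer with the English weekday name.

JDN 2330641 mod 7 = 5, and JDN 0 was a Monday, so this is a Saturday.

Saturday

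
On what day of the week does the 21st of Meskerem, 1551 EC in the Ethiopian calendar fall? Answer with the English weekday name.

Equivalently 28 September 1558 Gregorian, JDN 2290378.
Since JDN mod 7 = 6 (0 = Monday), the day is Sunday.

Sunday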